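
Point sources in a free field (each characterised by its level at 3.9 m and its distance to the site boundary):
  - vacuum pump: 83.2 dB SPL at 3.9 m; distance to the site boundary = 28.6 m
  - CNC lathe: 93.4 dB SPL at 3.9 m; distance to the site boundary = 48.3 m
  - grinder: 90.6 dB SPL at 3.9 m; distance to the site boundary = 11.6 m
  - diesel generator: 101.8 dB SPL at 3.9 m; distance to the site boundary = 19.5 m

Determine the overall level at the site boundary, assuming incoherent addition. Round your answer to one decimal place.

Propagate each source to the receiver with L = L_ref − 20·log₁₀(r/r_ref), then add intensities.
vacuum pump: 83.2 − 20·log₁₀(28.6/3.9) = 83.2 − 17.31 = 65.89 dB SPL.
CNC lathe: 93.4 − 20·log₁₀(48.3/3.9) = 93.4 − 21.86 = 71.54 dB SPL.
grinder: 90.6 − 20·log₁₀(11.6/3.9) = 90.6 − 9.47 = 81.13 dB SPL.
diesel generator: 101.8 − 20·log₁₀(19.5/3.9) = 101.8 − 13.98 = 87.82 dB SPL.
Σ 10^(L/10) = 7.534e+08 → L_total = 10·log₁₀(7.534e+08) = 88.77 dB SPL.

88.8 dB SPL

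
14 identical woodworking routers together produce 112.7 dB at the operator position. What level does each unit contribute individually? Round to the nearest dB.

Dividing the total intensity by 14 lowers the level by 10·log₁₀ 14 = 11.461 dB: L₁ = 112.7 − 11.461.

101 dB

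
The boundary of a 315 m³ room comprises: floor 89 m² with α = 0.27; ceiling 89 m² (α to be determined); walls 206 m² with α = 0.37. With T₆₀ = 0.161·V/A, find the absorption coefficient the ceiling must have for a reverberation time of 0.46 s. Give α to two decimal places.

A = 0.161·V/T₆₀ = 0.161·315/0.46 = 110.25 m² sabins.
Absorption from the other surfaces = 89·0.27 + 206·0.37 = 100.25 m², so the ceiling must supply 10.00 m² over 89 m².
α = 10.00/89 = 0.112.

0.11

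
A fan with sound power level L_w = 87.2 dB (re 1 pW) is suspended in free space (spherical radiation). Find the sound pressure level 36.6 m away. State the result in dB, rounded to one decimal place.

44.9 dB

The power spreads over a sphere of area 4π·r², so L_p = L_w − 10·log₁₀(4π·r²).
4π·r² = 1.683e+04 m², 10·log₁₀ of that is 42.262 dB.
L_p = 87.2 − 42.262 = 44.94 dB.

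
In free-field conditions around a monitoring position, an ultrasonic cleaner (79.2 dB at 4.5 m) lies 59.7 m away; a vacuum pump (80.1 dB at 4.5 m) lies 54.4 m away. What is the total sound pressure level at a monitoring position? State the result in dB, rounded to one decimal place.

First find each source's level at the receiver (point-source: −20·log₁₀(r/r_ref)), then combine on an intensity basis.
ultrasonic cleaner: 79.2 − 20·log₁₀(59.7/4.5) = 79.2 − 22.46 = 56.74 dB.
vacuum pump: 80.1 − 20·log₁₀(54.4/4.5) = 80.1 − 21.65 = 58.45 dB.
Σ 10^(L/10) = 1.173e+06 → L_total = 10·log₁₀(1.173e+06) = 60.69 dB.

60.7 dB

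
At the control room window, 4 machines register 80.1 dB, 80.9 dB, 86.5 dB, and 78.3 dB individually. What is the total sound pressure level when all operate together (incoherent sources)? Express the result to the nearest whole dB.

Incoherent sources combine by intensity addition: L_total = 10·log₁₀(Σ 10^(L_i/10)).
Σ 10^(L/10) = 10^(80.1/10) + 10^(80.9/10) + 10^(86.5/10) + 10^(78.3/10) = 7.396e+08.
L_total = 10·log₁₀(7.396e+08) = 88.69 dB.

89 dB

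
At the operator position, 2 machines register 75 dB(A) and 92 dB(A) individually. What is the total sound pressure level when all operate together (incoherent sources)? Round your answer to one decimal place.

92.1 dB(A)

For uncorrelated sources the intensities add, so convert each level to linear form, sum, and take 10·log₁₀ of the total.
Σ 10^(L/10) = 10^(75/10) + 10^(92/10) = 1.617e+09.
L_total = 10·log₁₀(1.617e+09) = 92.09 dB(A).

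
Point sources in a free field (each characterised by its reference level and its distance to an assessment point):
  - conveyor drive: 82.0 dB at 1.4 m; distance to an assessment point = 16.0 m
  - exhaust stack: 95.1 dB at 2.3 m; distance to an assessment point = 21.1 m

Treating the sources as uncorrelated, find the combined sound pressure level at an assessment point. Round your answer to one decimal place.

76.0 dB

First find each source's level at the receiver (point-source: −20·log₁₀(r/r_ref)), then combine on an intensity basis.
conveyor drive: 82.0 − 20·log₁₀(16.0/1.4) = 82.0 − 21.16 = 60.84 dB.
exhaust stack: 95.1 − 20·log₁₀(21.1/2.3) = 95.1 − 19.25 = 75.85 dB.
Σ 10^(L/10) = 3.966e+07 → L_total = 10·log₁₀(3.966e+07) = 75.98 dB.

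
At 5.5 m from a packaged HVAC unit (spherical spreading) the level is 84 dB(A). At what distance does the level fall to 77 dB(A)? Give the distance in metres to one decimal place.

For a point source L₁ − L₂ = 20·log₁₀(r₂/r₁), so r₂ = r₁·10^((L₁−L₂)/20).
r₂ = 5.5·10^((84−77)/20) = 5.5·10^(7.0/20) = 12.31 m.

12.3 m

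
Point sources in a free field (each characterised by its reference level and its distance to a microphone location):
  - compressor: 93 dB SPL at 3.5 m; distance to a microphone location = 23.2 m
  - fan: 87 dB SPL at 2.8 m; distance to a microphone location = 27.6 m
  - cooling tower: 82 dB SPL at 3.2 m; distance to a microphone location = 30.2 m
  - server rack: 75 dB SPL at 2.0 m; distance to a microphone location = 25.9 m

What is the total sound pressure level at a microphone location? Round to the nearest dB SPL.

77 dB SPL

First find each source's level at the receiver (point-source: −20·log₁₀(r/r_ref)), then combine on an intensity basis.
compressor: 93 − 20·log₁₀(23.2/3.5) = 93 − 16.43 = 76.57 dB SPL.
fan: 87 − 20·log₁₀(27.6/2.8) = 87 − 19.88 = 67.12 dB SPL.
cooling tower: 82 − 20·log₁₀(30.2/3.2) = 82 − 19.50 = 62.50 dB SPL.
server rack: 75 − 20·log₁₀(25.9/2.0) = 75 − 22.25 = 52.75 dB SPL.
Σ 10^(L/10) = 5.254e+07 → L_total = 10·log₁₀(5.254e+07) = 77.20 dB SPL.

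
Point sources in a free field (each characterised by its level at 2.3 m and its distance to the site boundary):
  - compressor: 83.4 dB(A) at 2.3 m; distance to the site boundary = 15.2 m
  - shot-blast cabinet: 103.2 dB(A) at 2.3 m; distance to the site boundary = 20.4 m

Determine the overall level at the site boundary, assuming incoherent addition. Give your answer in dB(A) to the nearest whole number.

84 dB(A)

First find each source's level at the receiver (point-source: −20·log₁₀(r/r_ref)), then combine on an intensity basis.
compressor: 83.4 − 20·log₁₀(15.2/2.3) = 83.4 − 16.40 = 67.00 dB(A).
shot-blast cabinet: 103.2 − 20·log₁₀(20.4/2.3) = 103.2 − 18.96 = 84.24 dB(A).
Σ 10^(L/10) = 2.706e+08 → L_total = 10·log₁₀(2.706e+08) = 84.32 dB(A).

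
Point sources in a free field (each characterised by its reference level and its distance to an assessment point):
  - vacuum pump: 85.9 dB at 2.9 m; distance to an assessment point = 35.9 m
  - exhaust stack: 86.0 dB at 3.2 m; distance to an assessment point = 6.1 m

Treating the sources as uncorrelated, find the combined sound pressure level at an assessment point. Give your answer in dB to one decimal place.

Propagate each source to the receiver with L = L_ref − 20·log₁₀(r/r_ref), then add intensities.
vacuum pump: 85.9 − 20·log₁₀(35.9/2.9) = 85.9 − 21.85 = 64.05 dB.
exhaust stack: 86.0 − 20·log₁₀(6.1/3.2) = 86.0 − 5.60 = 80.40 dB.
Σ 10^(L/10) = 1.121e+08 → L_total = 10·log₁₀(1.121e+08) = 80.50 dB.

80.5 dB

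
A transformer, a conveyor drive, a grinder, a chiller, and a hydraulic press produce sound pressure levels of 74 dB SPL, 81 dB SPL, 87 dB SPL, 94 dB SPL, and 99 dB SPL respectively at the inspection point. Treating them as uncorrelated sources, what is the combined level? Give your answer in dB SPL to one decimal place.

Incoherent sources combine by intensity addition: L_total = 10·log₁₀(Σ 10^(L_i/10)).
Σ 10^(L/10) = 10^(74/10) + 10^(81/10) + 10^(87/10) + 10^(94/10) + 10^(99/10) = 1.111e+10.
L_total = 10·log₁₀(1.111e+10) = 100.46 dB SPL.

100.5 dB SPL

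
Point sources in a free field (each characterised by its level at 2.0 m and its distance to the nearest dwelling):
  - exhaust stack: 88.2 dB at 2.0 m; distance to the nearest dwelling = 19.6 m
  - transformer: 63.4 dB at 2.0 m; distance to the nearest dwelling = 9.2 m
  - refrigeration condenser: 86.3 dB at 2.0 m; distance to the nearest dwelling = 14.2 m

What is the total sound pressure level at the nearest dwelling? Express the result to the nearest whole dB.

72 dB

Propagate each source to the receiver with L = L_ref − 20·log₁₀(r/r_ref), then add intensities.
exhaust stack: 88.2 − 20·log₁₀(19.6/2.0) = 88.2 − 19.82 = 68.38 dB.
transformer: 63.4 − 20·log₁₀(9.2/2.0) = 63.4 − 13.26 = 50.14 dB.
refrigeration condenser: 86.3 − 20·log₁₀(14.2/2.0) = 86.3 − 17.03 = 69.27 dB.
Σ 10^(L/10) = 1.544e+07 → L_total = 10·log₁₀(1.544e+07) = 71.89 dB.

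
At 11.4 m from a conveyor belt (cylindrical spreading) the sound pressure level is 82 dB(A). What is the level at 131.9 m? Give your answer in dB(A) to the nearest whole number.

For a line source, L₂ = L₁ − 10·log₁₀(r₂/r₁).
L₂ = 82 − 10·log₁₀(131.9/11.4) = 82 − 10.633 = 71.37 dB(A).

71 dB(A)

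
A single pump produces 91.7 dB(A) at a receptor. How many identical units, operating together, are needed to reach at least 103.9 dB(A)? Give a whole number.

17

Need L₁ + 10·log₁₀ N ≥ 103.9, i.e. log₁₀ N ≥ 1.22.
N ≥ 10^(12.2/10) = 16.596, so N = 17.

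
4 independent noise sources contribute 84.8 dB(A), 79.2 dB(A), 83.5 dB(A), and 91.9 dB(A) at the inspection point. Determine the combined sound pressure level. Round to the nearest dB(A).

Incoherent sources combine by intensity addition: L_total = 10·log₁₀(Σ 10^(L_i/10)).
Σ 10^(L/10) = 10^(84.8/10) + 10^(79.2/10) + 10^(83.5/10) + 10^(91.9/10) = 2.158e+09.
L_total = 10·log₁₀(2.158e+09) = 93.34 dB(A).

93 dB(A)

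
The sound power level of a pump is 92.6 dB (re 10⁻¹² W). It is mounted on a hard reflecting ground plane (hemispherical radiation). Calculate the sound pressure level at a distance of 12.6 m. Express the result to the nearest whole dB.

Free-field hemispherical radiation: L_p = L_w − 10·log₁₀(2π·r²), r = 12.6 m.
2π·r² = 997.5 m², 10·log₁₀ of that is 29.989 dB.
L_p = 92.6 − 29.989 = 62.61 dB.

63 dB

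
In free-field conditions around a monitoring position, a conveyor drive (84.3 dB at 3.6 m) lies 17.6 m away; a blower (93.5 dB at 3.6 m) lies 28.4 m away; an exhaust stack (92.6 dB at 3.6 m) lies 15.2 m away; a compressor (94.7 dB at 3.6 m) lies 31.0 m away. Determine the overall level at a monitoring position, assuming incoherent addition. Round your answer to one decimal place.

Propagate each source to the receiver with L = L_ref − 20·log₁₀(r/r_ref), then add intensities.
conveyor drive: 84.3 − 20·log₁₀(17.6/3.6) = 84.3 − 13.78 = 70.52 dB.
blower: 93.5 − 20·log₁₀(28.4/3.6) = 93.5 − 17.94 = 75.56 dB.
exhaust stack: 92.6 − 20·log₁₀(15.2/3.6) = 92.6 − 12.51 = 80.09 dB.
compressor: 94.7 − 20·log₁₀(31.0/3.6) = 94.7 − 18.70 = 76.00 dB.
Σ 10^(L/10) = 1.891e+08 → L_total = 10·log₁₀(1.891e+08) = 82.77 dB.

82.8 dB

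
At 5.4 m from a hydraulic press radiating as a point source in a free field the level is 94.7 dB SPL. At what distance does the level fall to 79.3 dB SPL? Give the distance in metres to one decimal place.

The 15.4 dB drop corresponds to a distance ratio of 10^(15.4/20) for a point source.
r₂ = 5.4·10^((94.7−79.3)/20) = 5.4·10^(15.4/20) = 31.80 m.

31.8 m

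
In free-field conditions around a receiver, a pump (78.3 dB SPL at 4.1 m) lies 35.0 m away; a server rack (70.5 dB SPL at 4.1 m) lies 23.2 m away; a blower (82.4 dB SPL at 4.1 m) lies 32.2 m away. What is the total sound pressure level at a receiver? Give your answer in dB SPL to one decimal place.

66.1 dB SPL

Propagate each source to the receiver with L = L_ref − 20·log₁₀(r/r_ref), then add intensities.
pump: 78.3 − 20·log₁₀(35.0/4.1) = 78.3 − 18.63 = 59.67 dB SPL.
server rack: 70.5 − 20·log₁₀(23.2/4.1) = 70.5 − 15.05 = 55.45 dB SPL.
blower: 82.4 − 20·log₁₀(32.2/4.1) = 82.4 − 17.90 = 64.50 dB SPL.
Σ 10^(L/10) = 4.096e+06 → L_total = 10·log₁₀(4.096e+06) = 66.12 dB SPL.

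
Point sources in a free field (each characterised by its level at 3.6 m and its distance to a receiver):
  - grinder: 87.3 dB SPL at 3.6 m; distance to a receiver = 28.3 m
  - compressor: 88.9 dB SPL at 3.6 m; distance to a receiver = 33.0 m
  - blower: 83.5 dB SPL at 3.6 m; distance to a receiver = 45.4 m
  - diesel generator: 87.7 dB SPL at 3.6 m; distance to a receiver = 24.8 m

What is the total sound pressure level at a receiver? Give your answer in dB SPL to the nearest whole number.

75 dB SPL

First find each source's level at the receiver (point-source: −20·log₁₀(r/r_ref)), then combine on an intensity basis.
grinder: 87.3 − 20·log₁₀(28.3/3.6) = 87.3 − 17.91 = 69.39 dB SPL.
compressor: 88.9 − 20·log₁₀(33.0/3.6) = 88.9 − 19.24 = 69.66 dB SPL.
blower: 83.5 − 20·log₁₀(45.4/3.6) = 83.5 − 22.02 = 61.48 dB SPL.
diesel generator: 87.7 − 20·log₁₀(24.8/3.6) = 87.7 − 16.76 = 70.94 dB SPL.
Σ 10^(L/10) = 3.174e+07 → L_total = 10·log₁₀(3.174e+07) = 75.02 dB SPL.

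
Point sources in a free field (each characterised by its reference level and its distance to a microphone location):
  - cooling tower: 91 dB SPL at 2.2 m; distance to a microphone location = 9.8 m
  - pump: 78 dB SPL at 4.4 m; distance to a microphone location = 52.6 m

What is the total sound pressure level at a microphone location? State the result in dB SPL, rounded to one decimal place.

First find each source's level at the receiver (point-source: −20·log₁₀(r/r_ref)), then combine on an intensity basis.
cooling tower: 91 − 20·log₁₀(9.8/2.2) = 91 − 12.98 = 78.02 dB SPL.
pump: 78 − 20·log₁₀(52.6/4.4) = 78 − 21.55 = 56.45 dB SPL.
Σ 10^(L/10) = 6.389e+07 → L_total = 10·log₁₀(6.389e+07) = 78.05 dB SPL.

78.1 dB SPL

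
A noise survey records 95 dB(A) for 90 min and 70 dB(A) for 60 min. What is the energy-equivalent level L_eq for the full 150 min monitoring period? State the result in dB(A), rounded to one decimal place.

The energy average is taken in the linear domain: L_eq = 10·log₁₀[(Σ tᵢ·10^(Lᵢ/10))/T], T = 150 min.
Σ tᵢ·10^(Lᵢ/10) = 90·10^(95/10) + 60·10^(70/10) = 2.852e+11.
L_eq = 10·log₁₀(2.852e+11/150) = 92.79 dB(A).

92.8 dB(A)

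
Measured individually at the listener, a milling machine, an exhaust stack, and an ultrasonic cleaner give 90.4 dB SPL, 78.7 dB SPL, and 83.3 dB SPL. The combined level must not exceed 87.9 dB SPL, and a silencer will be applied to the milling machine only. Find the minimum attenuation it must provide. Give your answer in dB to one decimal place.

5.2 dB

Fixed contribution from the other sources: Σ 10^(L/10) = 10^(78.7/10) + 10^(83.3/10) = 2.879e+08 (84.59 dB SPL).
To meet 87.9 dB SPL overall, the treated milling machine may contribute at most 10^(87.9/10) − 2.879e+08 = 3.287e+08, i.e. 85.17 dB SPL.
So the milling machine must be reduced from 90.4 to 85.17 dB SPL: IL = 5.23 dB.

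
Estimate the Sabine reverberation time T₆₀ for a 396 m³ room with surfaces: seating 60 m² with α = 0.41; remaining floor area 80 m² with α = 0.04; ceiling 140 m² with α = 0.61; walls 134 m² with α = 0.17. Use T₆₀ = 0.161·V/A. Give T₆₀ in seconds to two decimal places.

A = Σ Sᵢαᵢ = 60·0.41 + 80·0.04 + 140·0.61 + 134·0.17 = 135.98 m².
T₆₀ = 0.161·V/A = 0.161·396/135.98 = 0.469 s.

0.47 s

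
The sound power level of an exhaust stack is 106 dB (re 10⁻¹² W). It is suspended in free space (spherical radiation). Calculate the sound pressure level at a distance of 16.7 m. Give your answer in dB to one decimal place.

70.6 dB

Free-field spherical radiation: L_p = L_w − 10·log₁₀(4π·r²), r = 16.7 m.
4π·r² = 3505 m², 10·log₁₀ of that is 35.446 dB.
L_p = 106 − 35.446 = 70.55 dB.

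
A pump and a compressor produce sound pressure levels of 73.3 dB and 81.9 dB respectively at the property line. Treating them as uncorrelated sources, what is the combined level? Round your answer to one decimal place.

For uncorrelated sources the intensities add, so convert each level to linear form, sum, and take 10·log₁₀ of the total.
Σ 10^(L/10) = 10^(73.3/10) + 10^(81.9/10) = 1.763e+08.
L_total = 10·log₁₀(1.763e+08) = 82.46 dB.

82.5 dB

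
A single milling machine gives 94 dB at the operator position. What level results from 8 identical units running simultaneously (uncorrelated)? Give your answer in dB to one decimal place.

103.0 dB

N identical incoherent sources raise the level by 10·log₁₀ N.
L_total = 94 + 10·log₁₀(8) = 94 + 9.031 = 103.03 dB.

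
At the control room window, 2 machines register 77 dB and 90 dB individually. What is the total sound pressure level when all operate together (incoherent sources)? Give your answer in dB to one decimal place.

For uncorrelated sources the intensities add, so convert each level to linear form, sum, and take 10·log₁₀ of the total.
Σ 10^(L/10) = 10^(77/10) + 10^(90/10) = 1.050e+09.
L_total = 10·log₁₀(1.050e+09) = 90.21 dB.

90.2 dB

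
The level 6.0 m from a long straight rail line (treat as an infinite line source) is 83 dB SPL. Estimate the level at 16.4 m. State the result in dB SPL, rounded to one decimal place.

78.6 dB SPL

Line-source attenuation: ΔL = 10·log₁₀(r₂/r₁) = 10·log₁₀(16.4/6.0) = 4.367 dB.
L₂ = 83 − 10·log₁₀(16.4/6.0) = 83 − 4.367 = 78.63 dB SPL.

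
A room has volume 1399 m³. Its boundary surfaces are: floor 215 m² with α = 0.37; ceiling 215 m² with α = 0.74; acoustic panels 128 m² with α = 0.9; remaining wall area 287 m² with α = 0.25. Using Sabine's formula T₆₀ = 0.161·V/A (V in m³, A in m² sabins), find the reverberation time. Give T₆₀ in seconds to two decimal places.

Summing Sᵢαᵢ: 215·0.37 + 215·0.74 + 128·0.9 + 287·0.25 = 425.60 m².
T₆₀ = 0.161·V/A = 0.161·1399/425.60 = 0.529 s.

0.53 s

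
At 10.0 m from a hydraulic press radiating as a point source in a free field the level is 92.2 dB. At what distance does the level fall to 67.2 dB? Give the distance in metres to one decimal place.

177.8 m

The 25.0 dB drop corresponds to a distance ratio of 10^(25.0/20) for a point source.
r₂ = 10.0·10^((92.2−67.2)/20) = 10.0·10^(25.0/20) = 177.83 m.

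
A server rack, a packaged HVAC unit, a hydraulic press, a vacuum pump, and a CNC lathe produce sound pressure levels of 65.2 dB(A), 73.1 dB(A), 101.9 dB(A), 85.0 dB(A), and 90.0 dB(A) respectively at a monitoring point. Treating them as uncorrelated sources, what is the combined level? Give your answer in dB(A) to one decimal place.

For uncorrelated sources the intensities add, so convert each level to linear form, sum, and take 10·log₁₀ of the total.
Σ 10^(L/10) = 10^(65.2/10) + 10^(73.1/10) + 10^(101.9/10) + 10^(85.0/10) + 10^(90.0/10) = 1.683e+10.
L_total = 10·log₁₀(1.683e+10) = 102.26 dB(A).

102.3 dB(A)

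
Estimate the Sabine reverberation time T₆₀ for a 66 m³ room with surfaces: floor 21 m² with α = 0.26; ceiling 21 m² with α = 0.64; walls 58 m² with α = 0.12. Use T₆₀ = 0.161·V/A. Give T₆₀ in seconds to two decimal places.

0.41 s

Total absorption A = 21·0.26 + 21·0.64 + 58·0.12 = 25.86 m² sabins.
T₆₀ = 0.161·V/A = 0.161·66/25.86 = 0.411 s.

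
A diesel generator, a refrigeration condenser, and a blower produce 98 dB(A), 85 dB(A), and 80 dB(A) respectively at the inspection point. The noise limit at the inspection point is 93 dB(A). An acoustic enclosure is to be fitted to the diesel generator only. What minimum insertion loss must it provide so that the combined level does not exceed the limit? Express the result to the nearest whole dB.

Fixed contribution from the other sources: Σ 10^(L/10) = 10^(85/10) + 10^(80/10) = 4.162e+08 (86.19 dB(A)).
The limit corresponds to 10^(93/10) = 1.995e+09; subtracting the fixed part leaves 1.579e+09 for the diesel generator, i.e. 91.98 dB(A).
So the diesel generator must be reduced from 98 to 91.98 dB(A): IL = 6.02 dB.

6 dB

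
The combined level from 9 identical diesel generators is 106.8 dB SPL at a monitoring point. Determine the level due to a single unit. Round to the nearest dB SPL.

For N identical incoherent sources L_total = L₁ + 10·log₁₀ N, so L₁ = 106.8 − 10·log₁₀(9) = 106.8 − 9.542.

97 dB SPL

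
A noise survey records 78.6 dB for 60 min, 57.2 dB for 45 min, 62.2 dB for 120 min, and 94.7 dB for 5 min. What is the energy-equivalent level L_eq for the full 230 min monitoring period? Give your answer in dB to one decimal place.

L_eq = 10·log₁₀[(1/T)·Σ tᵢ·10^(Lᵢ/10)] with T = 230 min.
Σ tᵢ·10^(Lᵢ/10) = 60·10^(78.6/10) + 45·10^(57.2/10) + 120·10^(62.2/10) + 5·10^(94.7/10) = 1.933e+10.
L_eq = 10·log₁₀(1.933e+10/230) = 79.24 dB.

79.2 dB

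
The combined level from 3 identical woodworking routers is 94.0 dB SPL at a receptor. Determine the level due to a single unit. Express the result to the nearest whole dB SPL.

Dividing the total intensity by 3 lowers the level by 10·log₁₀ 3 = 4.771 dB: L₁ = 94.0 − 4.771.

89 dB SPL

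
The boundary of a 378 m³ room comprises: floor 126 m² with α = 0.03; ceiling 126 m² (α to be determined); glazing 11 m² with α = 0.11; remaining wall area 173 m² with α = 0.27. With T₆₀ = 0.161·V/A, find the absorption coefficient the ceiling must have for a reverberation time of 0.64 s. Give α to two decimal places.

0.34

Required total absorption A = 0.161·378/0.64 = 95.09 m².
Absorption from the other surfaces = 126·0.03 + 11·0.11 + 173·0.27 = 51.70 m², so the ceiling must supply 43.39 m² over 126 m².
α = 43.39/126 = 0.344.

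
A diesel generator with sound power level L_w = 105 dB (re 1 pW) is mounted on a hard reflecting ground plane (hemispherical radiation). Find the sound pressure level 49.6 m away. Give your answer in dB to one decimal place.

The power spreads over a hemisphere of area 2π·r², so L_p = L_w − 10·log₁₀(2π·r²).
2π·r² = 1.546e+04 m², 10·log₁₀ of that is 41.891 dB.
L_p = 105 − 41.891 = 63.11 dB.

63.1 dB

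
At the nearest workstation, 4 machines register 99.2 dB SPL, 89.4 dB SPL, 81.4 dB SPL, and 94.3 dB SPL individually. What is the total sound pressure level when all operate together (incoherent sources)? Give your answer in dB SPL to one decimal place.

100.8 dB SPL

Incoherent sources combine by intensity addition: L_total = 10·log₁₀(Σ 10^(L_i/10)).
Σ 10^(L/10) = 10^(99.2/10) + 10^(89.4/10) + 10^(81.4/10) + 10^(94.3/10) = 1.202e+10.
L_total = 10·log₁₀(1.202e+10) = 100.80 dB SPL.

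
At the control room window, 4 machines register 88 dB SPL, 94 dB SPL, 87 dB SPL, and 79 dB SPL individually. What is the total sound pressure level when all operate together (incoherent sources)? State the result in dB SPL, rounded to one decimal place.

For uncorrelated sources the intensities add, so convert each level to linear form, sum, and take 10·log₁₀ of the total.
Σ 10^(L/10) = 10^(88/10) + 10^(94/10) + 10^(87/10) + 10^(79/10) = 3.723e+09.
L_total = 10·log₁₀(3.723e+09) = 95.71 dB SPL.

95.7 dB SPL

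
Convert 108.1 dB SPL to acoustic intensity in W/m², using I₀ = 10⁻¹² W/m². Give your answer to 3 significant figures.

0.0646 W/m²

L = 10·log₁₀(I/I₀) ⇒ I = I₀·10^(L/10) = 10⁻¹² × 10^10.81.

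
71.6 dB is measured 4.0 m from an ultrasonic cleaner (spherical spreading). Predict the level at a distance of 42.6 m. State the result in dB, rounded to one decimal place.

For a point source, L₂ = L₁ − 20·log₁₀(r₂/r₁).
L₂ = 71.6 − 20·log₁₀(42.6/4.0) = 71.6 − 20.547 = 51.05 dB.

51.1 dB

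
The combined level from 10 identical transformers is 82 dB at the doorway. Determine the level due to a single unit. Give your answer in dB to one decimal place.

72.0 dB

Dividing the total intensity by 10 lowers the level by 10·log₁₀ 10 = 10.000 dB: L₁ = 82 − 10.000.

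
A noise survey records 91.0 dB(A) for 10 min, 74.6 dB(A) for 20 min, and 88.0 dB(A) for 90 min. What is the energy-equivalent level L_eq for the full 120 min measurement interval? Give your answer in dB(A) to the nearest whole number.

The energy average is taken in the linear domain: L_eq = 10·log₁₀[(Σ tᵢ·10^(Lᵢ/10))/T], T = 120 min.
Σ tᵢ·10^(Lᵢ/10) = 10·10^(91.0/10) + 20·10^(74.6/10) + 90·10^(88.0/10) = 6.995e+10.
L_eq = 10·log₁₀(6.995e+10/120) = 87.66 dB(A).

88 dB(A)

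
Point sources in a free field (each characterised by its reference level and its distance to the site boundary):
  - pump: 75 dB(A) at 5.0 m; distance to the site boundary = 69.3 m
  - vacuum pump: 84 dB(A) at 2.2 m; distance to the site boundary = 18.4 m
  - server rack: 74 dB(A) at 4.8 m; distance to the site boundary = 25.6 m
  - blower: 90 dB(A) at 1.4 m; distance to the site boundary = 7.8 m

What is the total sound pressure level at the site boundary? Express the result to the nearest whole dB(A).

Propagate each source to the receiver with L = L_ref − 20·log₁₀(r/r_ref), then add intensities.
pump: 75 − 20·log₁₀(69.3/5.0) = 75 − 22.84 = 52.16 dB(A).
vacuum pump: 84 − 20·log₁₀(18.4/2.2) = 84 − 18.45 = 65.55 dB(A).
server rack: 74 − 20·log₁₀(25.6/4.8) = 74 − 14.54 = 59.46 dB(A).
blower: 90 − 20·log₁₀(7.8/1.4) = 90 − 14.92 = 75.08 dB(A).
Σ 10^(L/10) = 3.685e+07 → L_total = 10·log₁₀(3.685e+07) = 75.66 dB(A).

76 dB(A)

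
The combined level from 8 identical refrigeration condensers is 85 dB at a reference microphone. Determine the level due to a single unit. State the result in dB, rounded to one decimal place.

8 equal contributions raise the level by 10·log₁₀ 8 = 9.031 dB, so each unit alone gives 85 − 9.031.

76.0 dB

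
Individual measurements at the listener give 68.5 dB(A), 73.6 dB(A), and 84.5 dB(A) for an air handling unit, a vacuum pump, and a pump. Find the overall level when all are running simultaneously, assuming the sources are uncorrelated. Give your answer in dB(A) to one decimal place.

84.9 dB(A)

Incoherent sources combine by intensity addition: L_total = 10·log₁₀(Σ 10^(L_i/10)).
Σ 10^(L/10) = 10^(68.5/10) + 10^(73.6/10) + 10^(84.5/10) = 3.118e+08.
L_total = 10·log₁₀(3.118e+08) = 84.94 dB(A).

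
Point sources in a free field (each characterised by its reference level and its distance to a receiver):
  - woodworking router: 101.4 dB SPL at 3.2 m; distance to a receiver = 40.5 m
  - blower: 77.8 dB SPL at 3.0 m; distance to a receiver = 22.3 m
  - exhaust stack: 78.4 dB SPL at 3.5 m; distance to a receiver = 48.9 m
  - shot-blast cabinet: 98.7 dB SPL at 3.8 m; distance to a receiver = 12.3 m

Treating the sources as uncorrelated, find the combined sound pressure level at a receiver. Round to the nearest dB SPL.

Propagate each source to the receiver with L = L_ref − 20·log₁₀(r/r_ref), then add intensities.
woodworking router: 101.4 − 20·log₁₀(40.5/3.2) = 101.4 − 22.05 = 79.35 dB SPL.
blower: 77.8 − 20·log₁₀(22.3/3.0) = 77.8 − 17.42 = 60.38 dB SPL.
exhaust stack: 78.4 − 20·log₁₀(48.9/3.5) = 78.4 − 22.90 = 55.50 dB SPL.
shot-blast cabinet: 98.7 − 20·log₁₀(12.3/3.8) = 98.7 − 10.20 = 88.50 dB SPL.
Σ 10^(L/10) = 7.952e+08 → L_total = 10·log₁₀(7.952e+08) = 89.00 dB SPL.

89 dB SPL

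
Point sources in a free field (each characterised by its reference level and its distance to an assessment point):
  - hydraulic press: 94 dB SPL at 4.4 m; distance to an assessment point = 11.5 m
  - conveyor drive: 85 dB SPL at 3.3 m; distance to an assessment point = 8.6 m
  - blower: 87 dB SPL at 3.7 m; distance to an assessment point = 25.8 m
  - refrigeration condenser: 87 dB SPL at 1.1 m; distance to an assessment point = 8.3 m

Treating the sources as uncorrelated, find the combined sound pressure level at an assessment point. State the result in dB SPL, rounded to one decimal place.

First find each source's level at the receiver (point-source: −20·log₁₀(r/r_ref)), then combine on an intensity basis.
hydraulic press: 94 − 20·log₁₀(11.5/4.4) = 94 − 8.34 = 85.66 dB SPL.
conveyor drive: 85 − 20·log₁₀(8.6/3.3) = 85 − 8.32 = 76.68 dB SPL.
blower: 87 − 20·log₁₀(25.8/3.7) = 87 − 16.87 = 70.13 dB SPL.
refrigeration condenser: 87 − 20·log₁₀(8.3/1.1) = 87 − 17.55 = 69.45 dB SPL.
Σ 10^(L/10) = 4.334e+08 → L_total = 10·log₁₀(4.334e+08) = 86.37 dB SPL.

86.4 dB SPL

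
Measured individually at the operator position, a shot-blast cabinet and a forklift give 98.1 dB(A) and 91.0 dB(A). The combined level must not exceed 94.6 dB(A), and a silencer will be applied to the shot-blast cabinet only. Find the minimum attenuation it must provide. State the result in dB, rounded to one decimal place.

6.0 dB

Fixed contribution from the other source: Σ 10^(L/10) = 10^(91.0/10) = 1.259e+09 (91.00 dB(A)).
The limit corresponds to 10^(94.6/10) = 2.884e+09; subtracting the fixed part leaves 1.625e+09 for the shot-blast cabinet, i.e. 92.11 dB(A).
Required insertion loss = 98.1 − 92.11 = 5.99 dB.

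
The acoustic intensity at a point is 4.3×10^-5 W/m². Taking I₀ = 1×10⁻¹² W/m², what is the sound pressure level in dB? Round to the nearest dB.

76 dB

I/I₀ = 4.3×10^-5/10⁻¹² = 4.3×10^7, and L = 10·log₁₀(I/I₀).
L = 10·(0.6335 + 7) = 76.33 dB.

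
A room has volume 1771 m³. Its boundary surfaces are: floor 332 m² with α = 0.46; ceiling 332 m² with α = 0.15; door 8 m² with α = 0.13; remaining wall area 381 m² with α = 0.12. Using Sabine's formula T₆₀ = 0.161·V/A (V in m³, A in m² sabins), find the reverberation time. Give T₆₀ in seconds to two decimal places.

1.14 s

A = Σ Sᵢαᵢ = 332·0.46 + 332·0.15 + 8·0.13 + 381·0.12 = 249.28 m².
T₆₀ = 0.161·V/A = 0.161·1771/249.28 = 1.144 s.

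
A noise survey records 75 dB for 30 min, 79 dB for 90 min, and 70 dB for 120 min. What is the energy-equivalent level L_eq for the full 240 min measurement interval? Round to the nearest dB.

L_eq = 10·log₁₀[(1/T)·Σ tᵢ·10^(Lᵢ/10)] with T = 240 min.
Σ tᵢ·10^(Lᵢ/10) = 30·10^(75/10) + 90·10^(79/10) + 120·10^(70/10) = 9.298e+09.
L_eq = 10·log₁₀(9.298e+09/240) = 75.88 dB.

76 dB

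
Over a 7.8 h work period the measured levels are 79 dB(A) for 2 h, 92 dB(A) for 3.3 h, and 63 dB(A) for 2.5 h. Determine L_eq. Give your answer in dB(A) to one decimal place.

88.4 dB(A)

The energy average is taken in the linear domain: L_eq = 10·log₁₀[(Σ tᵢ·10^(Lᵢ/10))/T], T = 7.8 h.
Σ tᵢ·10^(Lᵢ/10) = 2·10^(79/10) + 3.3·10^(92/10) + 2.5·10^(63/10) = 5.394e+09.
L_eq = 10·log₁₀(5.394e+09/7.8) = 88.40 dB(A).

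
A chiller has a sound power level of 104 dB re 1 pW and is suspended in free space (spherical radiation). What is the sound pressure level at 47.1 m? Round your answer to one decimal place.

59.5 dB

The power spreads over a sphere of area 4π·r², so L_p = L_w − 10·log₁₀(4π·r²).
4π·r² = 2.788e+04 m², 10·log₁₀ of that is 44.453 dB.
L_p = 104 − 44.453 = 59.55 dB.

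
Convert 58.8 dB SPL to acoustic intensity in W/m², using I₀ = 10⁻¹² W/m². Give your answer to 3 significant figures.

L = 10·log₁₀(I/I₀) ⇒ I = I₀·10^(L/10) = 10⁻¹² × 10^5.88.

7.59e-07 W/m²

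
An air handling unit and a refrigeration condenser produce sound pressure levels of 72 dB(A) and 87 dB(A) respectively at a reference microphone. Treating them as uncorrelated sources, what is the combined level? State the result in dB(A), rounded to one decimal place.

Incoherent sources combine by intensity addition: L_total = 10·log₁₀(Σ 10^(L_i/10)).
Σ 10^(L/10) = 10^(72/10) + 10^(87/10) = 5.170e+08.
L_total = 10·log₁₀(5.170e+08) = 87.14 dB(A).

87.1 dB(A)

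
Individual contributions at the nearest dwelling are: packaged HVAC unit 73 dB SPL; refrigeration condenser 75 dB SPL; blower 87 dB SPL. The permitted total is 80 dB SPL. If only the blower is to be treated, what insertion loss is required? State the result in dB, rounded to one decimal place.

Everything except the blower sums to 10^(73/10) + 10^(75/10) = 5.158e+07 in linear terms, 77.12 dB SPL.
To meet 80 dB SPL overall, the treated blower may contribute at most 10^(80/10) − 5.158e+07 = 4.842e+07, i.e. 76.85 dB SPL.
So the blower must be reduced from 87 to 76.85 dB SPL: IL = 10.15 dB.

10.1 dB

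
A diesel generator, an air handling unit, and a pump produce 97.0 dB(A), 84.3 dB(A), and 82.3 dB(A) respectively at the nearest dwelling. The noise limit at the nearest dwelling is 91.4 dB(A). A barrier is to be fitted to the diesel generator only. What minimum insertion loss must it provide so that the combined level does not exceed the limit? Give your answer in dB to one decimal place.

Fixed contribution from the other sources: Σ 10^(L/10) = 10^(84.3/10) + 10^(82.3/10) = 4.390e+08 (86.42 dB(A)).
To meet 91.4 dB(A) overall, the treated diesel generator may contribute at most 10^(91.4/10) − 4.390e+08 = 9.414e+08, i.e. 89.74 dB(A).
Required insertion loss = 97.0 − 89.74 = 7.26 dB.

7.3 dB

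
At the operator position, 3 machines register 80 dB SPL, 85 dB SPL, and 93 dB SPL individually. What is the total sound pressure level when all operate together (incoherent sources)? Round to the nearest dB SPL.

For uncorrelated sources the intensities add, so convert each level to linear form, sum, and take 10·log₁₀ of the total.
Σ 10^(L/10) = 10^(80/10) + 10^(85/10) + 10^(93/10) = 2.411e+09.
L_total = 10·log₁₀(2.411e+09) = 93.82 dB SPL.

94 dB SPL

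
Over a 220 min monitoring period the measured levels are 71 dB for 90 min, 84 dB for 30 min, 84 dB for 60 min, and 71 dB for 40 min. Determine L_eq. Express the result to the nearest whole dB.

80 dB

L_eq = 10·log₁₀[(1/T)·Σ tᵢ·10^(Lᵢ/10)] with T = 220 min.
Σ tᵢ·10^(Lᵢ/10) = 90·10^(71/10) + 30·10^(84/10) + 60·10^(84/10) + 40·10^(71/10) = 2.424e+10.
L_eq = 10·log₁₀(2.424e+10/220) = 80.42 dB.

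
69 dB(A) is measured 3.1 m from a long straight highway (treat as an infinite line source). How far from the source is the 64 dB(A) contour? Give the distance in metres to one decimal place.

9.8 m

Line-source spreading drops the level by 10·log₁₀(r₂/r₁); inverting, r₂/r₁ = 10^(ΔL/10).
r₂ = 3.1·10^((69−64)/10) = 3.1·10^(5.0/10) = 9.80 m.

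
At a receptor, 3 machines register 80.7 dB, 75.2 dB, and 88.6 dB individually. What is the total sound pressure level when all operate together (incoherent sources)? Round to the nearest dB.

89 dB

For uncorrelated sources the intensities add, so convert each level to linear form, sum, and take 10·log₁₀ of the total.
Σ 10^(L/10) = 10^(80.7/10) + 10^(75.2/10) + 10^(88.6/10) = 8.750e+08.
L_total = 10·log₁₀(8.750e+08) = 89.42 dB.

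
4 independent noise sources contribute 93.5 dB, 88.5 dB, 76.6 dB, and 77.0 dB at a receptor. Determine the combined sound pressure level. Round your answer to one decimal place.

Incoherent sources combine by intensity addition: L_total = 10·log₁₀(Σ 10^(L_i/10)).
Σ 10^(L/10) = 10^(93.5/10) + 10^(88.5/10) + 10^(76.6/10) + 10^(77.0/10) = 3.042e+09.
L_total = 10·log₁₀(3.042e+09) = 94.83 dB.

94.8 dB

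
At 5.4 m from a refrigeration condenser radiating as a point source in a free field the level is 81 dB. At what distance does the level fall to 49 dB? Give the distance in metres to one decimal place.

The 32.0 dB drop corresponds to a distance ratio of 10^(32.0/20) for a point source.
r₂ = 5.4·10^((81−49)/20) = 5.4·10^(32.0/20) = 214.98 m.

215.0 m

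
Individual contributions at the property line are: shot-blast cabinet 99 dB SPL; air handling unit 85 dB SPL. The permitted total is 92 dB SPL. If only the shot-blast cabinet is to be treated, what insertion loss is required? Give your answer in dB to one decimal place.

Fixed contribution from the other source: Σ 10^(L/10) = 10^(85/10) = 3.162e+08 (85.00 dB SPL).
The limit corresponds to 10^(92/10) = 1.585e+09; subtracting the fixed part leaves 1.269e+09 for the shot-blast cabinet, i.e. 91.03 dB SPL.
So the shot-blast cabinet must be reduced from 99 to 91.03 dB SPL: IL = 7.97 dB.

8.0 dB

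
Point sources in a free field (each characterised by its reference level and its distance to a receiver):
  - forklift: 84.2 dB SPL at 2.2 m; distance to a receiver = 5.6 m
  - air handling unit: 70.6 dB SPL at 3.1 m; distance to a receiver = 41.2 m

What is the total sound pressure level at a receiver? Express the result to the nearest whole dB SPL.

Propagate each source to the receiver with L = L_ref − 20·log₁₀(r/r_ref), then add intensities.
forklift: 84.2 − 20·log₁₀(5.6/2.2) = 84.2 − 8.12 = 76.08 dB SPL.
air handling unit: 70.6 − 20·log₁₀(41.2/3.1) = 70.6 − 22.47 = 48.13 dB SPL.
Σ 10^(L/10) = 4.066e+07 → L_total = 10·log₁₀(4.066e+07) = 76.09 dB SPL.

76 dB SPL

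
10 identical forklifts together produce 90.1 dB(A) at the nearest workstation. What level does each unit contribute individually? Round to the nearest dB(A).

80 dB(A)

For N identical incoherent sources L_total = L₁ + 10·log₁₀ N, so L₁ = 90.1 − 10·log₁₀(10) = 90.1 − 10.000.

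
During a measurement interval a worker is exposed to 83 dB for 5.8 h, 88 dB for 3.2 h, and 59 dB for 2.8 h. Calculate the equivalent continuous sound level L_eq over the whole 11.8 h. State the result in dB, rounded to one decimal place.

84.3 dB

L_eq = 10·log₁₀[(1/T)·Σ tᵢ·10^(Lᵢ/10)] with T = 11.8 h.
Σ tᵢ·10^(Lᵢ/10) = 5.8·10^(83/10) + 3.2·10^(88/10) + 2.8·10^(59/10) = 3.179e+09.
L_eq = 10·log₁₀(3.179e+09/11.8) = 84.30 dB.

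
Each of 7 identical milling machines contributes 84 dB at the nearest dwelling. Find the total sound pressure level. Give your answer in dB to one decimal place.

N identical incoherent sources raise the level by 10·log₁₀ N.
L_total = 84 + 10·log₁₀(7) = 84 + 8.451 = 92.45 dB.

92.5 dB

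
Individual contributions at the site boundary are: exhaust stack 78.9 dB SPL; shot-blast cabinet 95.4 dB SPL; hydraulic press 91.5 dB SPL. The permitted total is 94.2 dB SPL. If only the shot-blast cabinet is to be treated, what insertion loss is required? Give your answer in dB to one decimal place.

Everything except the shot-blast cabinet sums to 10^(78.9/10) + 10^(91.5/10) = 1.490e+09 in linear terms, 91.73 dB SPL.
To meet 94.2 dB SPL overall, the treated shot-blast cabinet may contribute at most 10^(94.2/10) − 1.490e+09 = 1.140e+09, i.e. 90.57 dB SPL.
So the shot-blast cabinet must be reduced from 95.4 to 90.57 dB SPL: IL = 4.83 dB.

4.8 dB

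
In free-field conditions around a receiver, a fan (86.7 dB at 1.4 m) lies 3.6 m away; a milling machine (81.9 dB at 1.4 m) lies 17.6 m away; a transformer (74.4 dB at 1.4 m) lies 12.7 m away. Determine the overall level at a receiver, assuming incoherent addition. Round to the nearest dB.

First find each source's level at the receiver (point-source: −20·log₁₀(r/r_ref)), then combine on an intensity basis.
fan: 86.7 − 20·log₁₀(3.6/1.4) = 86.7 − 8.20 = 78.50 dB.
milling machine: 81.9 − 20·log₁₀(17.6/1.4) = 81.9 − 21.99 = 59.91 dB.
transformer: 74.4 − 20·log₁₀(12.7/1.4) = 74.4 − 19.15 = 55.25 dB.
Σ 10^(L/10) = 7.205e+07 → L_total = 10·log₁₀(7.205e+07) = 78.58 dB.

79 dB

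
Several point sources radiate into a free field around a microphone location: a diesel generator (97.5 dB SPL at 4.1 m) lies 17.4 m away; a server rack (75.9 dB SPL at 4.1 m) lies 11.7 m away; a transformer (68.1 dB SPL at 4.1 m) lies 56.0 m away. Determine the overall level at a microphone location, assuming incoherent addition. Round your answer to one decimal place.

Propagate each source to the receiver with L = L_ref − 20·log₁₀(r/r_ref), then add intensities.
diesel generator: 97.5 − 20·log₁₀(17.4/4.1) = 97.5 − 12.56 = 84.94 dB SPL.
server rack: 75.9 − 20·log₁₀(11.7/4.1) = 75.9 − 9.11 = 66.79 dB SPL.
transformer: 68.1 − 20·log₁₀(56.0/4.1) = 68.1 − 22.71 = 45.39 dB SPL.
Σ 10^(L/10) = 3.170e+08 → L_total = 10·log₁₀(3.170e+08) = 85.01 dB SPL.

85.0 dB SPL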